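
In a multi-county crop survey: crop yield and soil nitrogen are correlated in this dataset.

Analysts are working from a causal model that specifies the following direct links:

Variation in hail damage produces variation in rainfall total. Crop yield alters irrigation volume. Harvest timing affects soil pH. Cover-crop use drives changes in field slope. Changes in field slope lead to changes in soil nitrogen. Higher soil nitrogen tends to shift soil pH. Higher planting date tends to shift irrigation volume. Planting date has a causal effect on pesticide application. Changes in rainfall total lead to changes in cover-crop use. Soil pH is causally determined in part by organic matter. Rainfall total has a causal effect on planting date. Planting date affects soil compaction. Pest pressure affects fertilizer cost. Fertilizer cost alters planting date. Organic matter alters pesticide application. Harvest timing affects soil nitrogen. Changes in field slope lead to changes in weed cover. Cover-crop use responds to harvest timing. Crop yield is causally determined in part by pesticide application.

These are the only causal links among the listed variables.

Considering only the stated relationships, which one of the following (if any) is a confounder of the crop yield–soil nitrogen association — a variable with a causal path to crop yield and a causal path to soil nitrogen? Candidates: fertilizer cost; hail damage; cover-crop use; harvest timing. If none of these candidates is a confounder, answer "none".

hail damage

Hail damage causes crop yield (hail damage → rainfall total → planting date → pesticide application → crop yield) and also causes soil nitrogen (hail damage → rainfall total → cover-crop use → field slope → soil nitrogen); it is a common cause of both.
Each of the other candidates lacks a causal path to at least one of crop yield and soil nitrogen, so they do not confound the relationship.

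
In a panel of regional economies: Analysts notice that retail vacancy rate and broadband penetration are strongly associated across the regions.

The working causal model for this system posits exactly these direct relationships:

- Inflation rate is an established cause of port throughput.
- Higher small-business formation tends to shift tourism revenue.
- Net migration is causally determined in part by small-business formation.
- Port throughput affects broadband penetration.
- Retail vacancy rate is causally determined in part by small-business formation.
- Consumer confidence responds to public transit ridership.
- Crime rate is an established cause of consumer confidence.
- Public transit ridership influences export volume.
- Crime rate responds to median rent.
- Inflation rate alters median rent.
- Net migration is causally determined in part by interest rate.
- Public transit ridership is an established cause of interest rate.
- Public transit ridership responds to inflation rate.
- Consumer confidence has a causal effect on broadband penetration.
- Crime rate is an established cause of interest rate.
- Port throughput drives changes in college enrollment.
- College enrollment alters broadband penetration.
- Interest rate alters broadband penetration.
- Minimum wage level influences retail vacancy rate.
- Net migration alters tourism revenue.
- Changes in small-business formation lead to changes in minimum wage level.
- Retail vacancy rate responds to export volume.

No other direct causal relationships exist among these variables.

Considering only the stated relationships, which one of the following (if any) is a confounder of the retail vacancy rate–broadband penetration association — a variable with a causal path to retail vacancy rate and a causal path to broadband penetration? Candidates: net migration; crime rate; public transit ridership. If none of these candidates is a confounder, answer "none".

Public transit ridership causes retail vacancy rate (public transit ridership → export volume → retail vacancy rate) and also causes broadband penetration (public transit ridership → interest rate → broadband penetration); it is a common cause of both.
Each of the other candidates lacks a causal path to at least one of retail vacancy rate and broadband penetration, so they do not confound the relationship.

public transit ridership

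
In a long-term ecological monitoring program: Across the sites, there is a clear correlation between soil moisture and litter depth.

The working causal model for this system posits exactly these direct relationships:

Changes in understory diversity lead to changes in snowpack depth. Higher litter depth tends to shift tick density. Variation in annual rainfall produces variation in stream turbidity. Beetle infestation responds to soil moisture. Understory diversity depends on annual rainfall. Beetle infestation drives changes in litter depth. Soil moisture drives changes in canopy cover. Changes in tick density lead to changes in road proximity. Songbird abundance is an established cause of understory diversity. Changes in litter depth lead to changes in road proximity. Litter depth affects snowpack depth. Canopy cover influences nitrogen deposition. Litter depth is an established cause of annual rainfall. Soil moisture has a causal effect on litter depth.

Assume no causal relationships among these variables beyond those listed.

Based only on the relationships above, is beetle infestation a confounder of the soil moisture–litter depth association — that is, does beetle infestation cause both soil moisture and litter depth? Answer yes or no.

no

Beetle infestation has no stated causal path to soil moisture. A confounder must cause both variables, so beetle infestation does not qualify.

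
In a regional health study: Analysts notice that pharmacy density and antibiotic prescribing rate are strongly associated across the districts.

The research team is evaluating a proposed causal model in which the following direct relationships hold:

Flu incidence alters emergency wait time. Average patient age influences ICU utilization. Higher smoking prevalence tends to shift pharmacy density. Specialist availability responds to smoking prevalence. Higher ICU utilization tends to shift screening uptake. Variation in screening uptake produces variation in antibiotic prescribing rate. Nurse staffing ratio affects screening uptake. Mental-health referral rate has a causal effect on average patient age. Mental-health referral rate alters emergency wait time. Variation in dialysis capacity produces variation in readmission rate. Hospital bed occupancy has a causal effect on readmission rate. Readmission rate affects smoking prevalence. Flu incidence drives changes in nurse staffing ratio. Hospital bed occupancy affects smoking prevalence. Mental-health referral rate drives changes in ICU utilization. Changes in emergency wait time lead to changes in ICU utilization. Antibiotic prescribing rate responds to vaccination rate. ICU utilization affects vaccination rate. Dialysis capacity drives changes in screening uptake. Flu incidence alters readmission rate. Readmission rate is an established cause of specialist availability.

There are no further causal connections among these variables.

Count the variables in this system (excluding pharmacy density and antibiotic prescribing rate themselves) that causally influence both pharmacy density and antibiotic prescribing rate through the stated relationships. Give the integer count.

The common causes are: dialysis capacity (to pharmacy density via dialysis capacity → readmission rate → smoking prevalence → pharmacy density; to antibiotic prescribing rate via dialysis capacity → screening uptake → antibiotic prescribing rate); flu incidence (to pharmacy density via flu incidence → readmission rate → smoking prevalence → pharmacy density; to antibiotic prescribing rate via flu incidence → nurse staffing ratio → screening uptake → antibiotic prescribing rate).
Every other variable lacks a causal path to at least one of pharmacy density and antibiotic prescribing rate.

2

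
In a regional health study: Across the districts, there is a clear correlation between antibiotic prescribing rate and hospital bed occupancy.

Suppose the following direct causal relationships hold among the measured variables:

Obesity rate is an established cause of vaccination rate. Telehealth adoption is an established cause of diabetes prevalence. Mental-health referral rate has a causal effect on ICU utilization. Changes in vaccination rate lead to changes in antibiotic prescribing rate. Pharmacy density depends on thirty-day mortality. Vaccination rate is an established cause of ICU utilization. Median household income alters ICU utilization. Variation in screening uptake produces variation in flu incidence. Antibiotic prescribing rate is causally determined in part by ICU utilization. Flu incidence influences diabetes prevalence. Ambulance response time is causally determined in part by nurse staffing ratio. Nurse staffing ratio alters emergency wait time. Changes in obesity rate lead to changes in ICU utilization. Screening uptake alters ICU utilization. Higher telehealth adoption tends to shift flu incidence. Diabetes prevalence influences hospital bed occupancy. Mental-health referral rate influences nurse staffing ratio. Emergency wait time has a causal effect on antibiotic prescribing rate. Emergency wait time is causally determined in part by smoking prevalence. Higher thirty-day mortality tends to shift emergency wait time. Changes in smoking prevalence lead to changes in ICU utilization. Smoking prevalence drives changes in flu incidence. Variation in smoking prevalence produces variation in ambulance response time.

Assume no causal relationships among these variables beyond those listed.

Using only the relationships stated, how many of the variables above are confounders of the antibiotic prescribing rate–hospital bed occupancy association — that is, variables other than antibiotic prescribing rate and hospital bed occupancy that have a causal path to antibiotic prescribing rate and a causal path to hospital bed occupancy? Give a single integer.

The common causes are: screening uptake (to antibiotic prescribing rate via screening uptake → ICU utilization → antibiotic prescribing rate; to hospital bed occupancy via screening uptake → flu incidence → diabetes prevalence → hospital bed occupancy); smoking prevalence (to antibiotic prescribing rate via smoking prevalence → ICU utilization → antibiotic prescribing rate; to hospital bed occupancy via smoking prevalence → flu incidence → diabetes prevalence → hospital bed occupancy).
Every other variable lacks a causal path to at least one of antibiotic prescribing rate and hospital bed occupancy.

2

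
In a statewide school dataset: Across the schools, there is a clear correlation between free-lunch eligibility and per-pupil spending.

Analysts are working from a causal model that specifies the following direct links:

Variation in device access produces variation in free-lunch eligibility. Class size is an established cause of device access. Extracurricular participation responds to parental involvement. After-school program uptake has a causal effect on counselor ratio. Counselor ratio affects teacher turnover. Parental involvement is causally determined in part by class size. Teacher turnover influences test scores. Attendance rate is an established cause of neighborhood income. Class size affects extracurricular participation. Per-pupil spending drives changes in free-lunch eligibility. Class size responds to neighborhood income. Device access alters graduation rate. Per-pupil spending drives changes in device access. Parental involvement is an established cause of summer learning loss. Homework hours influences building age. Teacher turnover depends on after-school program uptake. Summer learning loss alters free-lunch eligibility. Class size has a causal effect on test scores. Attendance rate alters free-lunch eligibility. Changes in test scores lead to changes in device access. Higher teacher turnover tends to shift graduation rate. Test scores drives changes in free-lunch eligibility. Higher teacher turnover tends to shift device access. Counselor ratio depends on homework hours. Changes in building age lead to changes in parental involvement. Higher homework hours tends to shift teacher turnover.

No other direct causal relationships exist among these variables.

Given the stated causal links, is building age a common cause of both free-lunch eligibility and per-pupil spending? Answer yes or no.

Building age has no stated causal path to per-pupil spending. A confounder must cause both variables, so building age does not qualify.

no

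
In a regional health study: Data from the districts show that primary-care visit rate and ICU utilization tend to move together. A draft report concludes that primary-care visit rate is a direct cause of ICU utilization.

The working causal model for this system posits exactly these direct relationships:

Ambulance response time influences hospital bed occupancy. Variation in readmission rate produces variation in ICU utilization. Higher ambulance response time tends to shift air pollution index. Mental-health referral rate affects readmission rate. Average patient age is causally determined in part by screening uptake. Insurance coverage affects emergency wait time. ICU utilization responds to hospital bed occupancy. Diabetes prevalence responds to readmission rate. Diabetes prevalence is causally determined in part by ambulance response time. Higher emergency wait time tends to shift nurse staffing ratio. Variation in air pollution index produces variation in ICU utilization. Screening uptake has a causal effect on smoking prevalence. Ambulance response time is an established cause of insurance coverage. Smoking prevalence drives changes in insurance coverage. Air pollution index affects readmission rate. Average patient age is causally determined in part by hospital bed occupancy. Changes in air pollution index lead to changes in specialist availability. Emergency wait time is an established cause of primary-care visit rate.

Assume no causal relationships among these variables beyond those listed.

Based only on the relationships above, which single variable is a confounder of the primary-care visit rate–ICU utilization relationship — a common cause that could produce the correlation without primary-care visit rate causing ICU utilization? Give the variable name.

ambulance response time

Ambulance response time has a causal path to primary-care visit rate (ambulance response time → insurance coverage → emergency wait time → primary-care visit rate) and a separate causal path to ICU utilization (ambulance response time → air pollution index → ICU utilization), so it is a common cause of both.
No stated relationship gives primary-care visit rate a causal route to ICU utilization, so the correlation is explained by the shared upstream cause rather than a direct effect.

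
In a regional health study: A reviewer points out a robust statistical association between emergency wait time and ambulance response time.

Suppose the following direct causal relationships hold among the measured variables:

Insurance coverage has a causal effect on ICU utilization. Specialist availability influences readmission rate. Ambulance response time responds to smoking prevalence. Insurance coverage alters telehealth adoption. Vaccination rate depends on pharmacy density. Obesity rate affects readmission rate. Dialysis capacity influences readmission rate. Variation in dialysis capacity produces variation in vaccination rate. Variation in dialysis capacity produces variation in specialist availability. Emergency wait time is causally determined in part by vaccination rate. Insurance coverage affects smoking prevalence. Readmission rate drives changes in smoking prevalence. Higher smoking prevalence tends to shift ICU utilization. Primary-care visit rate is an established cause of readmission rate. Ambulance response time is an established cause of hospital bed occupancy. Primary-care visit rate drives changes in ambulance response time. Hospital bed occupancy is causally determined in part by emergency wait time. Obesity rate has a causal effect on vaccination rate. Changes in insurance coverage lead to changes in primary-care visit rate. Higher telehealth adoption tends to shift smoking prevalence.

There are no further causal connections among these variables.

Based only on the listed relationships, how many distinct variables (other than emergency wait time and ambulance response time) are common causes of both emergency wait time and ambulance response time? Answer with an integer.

2

The common causes are: dialysis capacity (to emergency wait time via dialysis capacity → vaccination rate → emergency wait time; to ambulance response time via dialysis capacity → readmission rate → smoking prevalence → ambulance response time); obesity rate (to emergency wait time via obesity rate → vaccination rate → emergency wait time; to ambulance response time via obesity rate → readmission rate → smoking prevalence → ambulance response time).
Every other variable lacks a causal path to at least one of emergency wait time and ambulance response time.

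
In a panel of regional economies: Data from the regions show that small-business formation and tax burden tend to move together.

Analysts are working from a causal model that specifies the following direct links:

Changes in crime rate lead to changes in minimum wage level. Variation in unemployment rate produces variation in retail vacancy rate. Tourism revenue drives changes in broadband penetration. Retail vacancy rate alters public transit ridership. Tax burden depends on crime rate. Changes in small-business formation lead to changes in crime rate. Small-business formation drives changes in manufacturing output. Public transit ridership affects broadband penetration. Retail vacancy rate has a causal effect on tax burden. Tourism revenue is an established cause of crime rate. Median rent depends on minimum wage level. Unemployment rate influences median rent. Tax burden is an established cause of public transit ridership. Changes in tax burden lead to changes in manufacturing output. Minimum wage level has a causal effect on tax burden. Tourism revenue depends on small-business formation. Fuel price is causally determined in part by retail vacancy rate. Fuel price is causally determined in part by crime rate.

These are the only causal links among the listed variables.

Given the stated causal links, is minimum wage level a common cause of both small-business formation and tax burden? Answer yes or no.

no

Minimum wage level has no stated causal path to small-business formation. A confounder must cause both variables, so minimum wage level does not qualify.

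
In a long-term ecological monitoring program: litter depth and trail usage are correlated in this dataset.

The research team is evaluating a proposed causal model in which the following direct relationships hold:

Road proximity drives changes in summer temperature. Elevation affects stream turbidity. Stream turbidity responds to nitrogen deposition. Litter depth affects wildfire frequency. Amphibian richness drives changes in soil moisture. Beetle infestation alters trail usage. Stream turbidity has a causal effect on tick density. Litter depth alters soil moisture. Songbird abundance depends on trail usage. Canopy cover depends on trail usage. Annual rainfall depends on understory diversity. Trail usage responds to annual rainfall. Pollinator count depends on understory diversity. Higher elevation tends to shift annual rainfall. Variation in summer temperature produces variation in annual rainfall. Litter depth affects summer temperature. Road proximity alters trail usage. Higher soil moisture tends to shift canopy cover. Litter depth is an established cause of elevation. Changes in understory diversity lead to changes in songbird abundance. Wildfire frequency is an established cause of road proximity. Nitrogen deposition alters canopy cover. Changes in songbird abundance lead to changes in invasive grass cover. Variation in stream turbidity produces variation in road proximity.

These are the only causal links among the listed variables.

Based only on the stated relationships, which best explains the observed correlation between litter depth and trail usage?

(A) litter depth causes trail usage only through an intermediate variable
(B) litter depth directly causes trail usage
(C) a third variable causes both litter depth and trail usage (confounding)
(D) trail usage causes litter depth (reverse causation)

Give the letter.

A

Litter depth reaches trail usage through litter depth → summer temperature → annual rainfall → trail usage — an indirect causal chain with no direct litter depth → trail usage link. No variable causes both litter depth and trail usage, so confounding is ruled out; the effect is mediated.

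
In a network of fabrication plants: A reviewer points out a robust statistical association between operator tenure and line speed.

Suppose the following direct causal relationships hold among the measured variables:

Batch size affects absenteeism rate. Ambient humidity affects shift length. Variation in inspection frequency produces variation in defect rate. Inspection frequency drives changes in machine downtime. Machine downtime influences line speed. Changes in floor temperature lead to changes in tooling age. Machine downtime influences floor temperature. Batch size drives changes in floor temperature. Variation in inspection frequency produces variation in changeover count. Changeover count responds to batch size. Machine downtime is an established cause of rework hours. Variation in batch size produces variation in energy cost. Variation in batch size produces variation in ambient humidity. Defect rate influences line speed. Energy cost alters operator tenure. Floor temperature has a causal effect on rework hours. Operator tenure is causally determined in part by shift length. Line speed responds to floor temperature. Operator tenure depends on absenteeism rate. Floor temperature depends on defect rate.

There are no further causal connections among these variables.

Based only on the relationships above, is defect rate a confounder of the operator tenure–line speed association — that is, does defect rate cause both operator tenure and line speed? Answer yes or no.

no

Defect rate has no stated causal path to operator tenure. A confounder must cause both variables, so defect rate does not qualify.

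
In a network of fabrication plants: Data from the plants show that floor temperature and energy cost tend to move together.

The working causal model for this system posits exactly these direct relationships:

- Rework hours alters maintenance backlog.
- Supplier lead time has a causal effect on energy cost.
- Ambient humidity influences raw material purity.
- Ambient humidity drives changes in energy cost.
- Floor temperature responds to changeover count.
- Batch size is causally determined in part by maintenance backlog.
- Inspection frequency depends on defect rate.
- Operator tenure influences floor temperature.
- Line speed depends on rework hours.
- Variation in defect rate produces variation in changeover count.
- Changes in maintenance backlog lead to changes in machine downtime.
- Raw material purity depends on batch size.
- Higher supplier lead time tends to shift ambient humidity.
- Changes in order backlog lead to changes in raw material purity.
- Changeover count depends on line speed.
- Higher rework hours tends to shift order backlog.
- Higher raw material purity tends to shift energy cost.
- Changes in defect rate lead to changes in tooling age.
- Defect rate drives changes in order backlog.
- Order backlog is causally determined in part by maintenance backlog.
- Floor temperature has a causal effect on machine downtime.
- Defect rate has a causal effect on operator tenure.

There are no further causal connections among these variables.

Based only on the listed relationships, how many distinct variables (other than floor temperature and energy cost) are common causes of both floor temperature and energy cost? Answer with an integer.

2

The common causes are: defect rate (to floor temperature via defect rate → changeover count → floor temperature; to energy cost via defect rate → order backlog → raw material purity → energy cost); rework hours (to floor temperature via rework hours → line speed → changeover count → floor temperature; to energy cost via rework hours → order backlog → raw material purity → energy cost).
Every other variable lacks a causal path to at least one of floor temperature and energy cost.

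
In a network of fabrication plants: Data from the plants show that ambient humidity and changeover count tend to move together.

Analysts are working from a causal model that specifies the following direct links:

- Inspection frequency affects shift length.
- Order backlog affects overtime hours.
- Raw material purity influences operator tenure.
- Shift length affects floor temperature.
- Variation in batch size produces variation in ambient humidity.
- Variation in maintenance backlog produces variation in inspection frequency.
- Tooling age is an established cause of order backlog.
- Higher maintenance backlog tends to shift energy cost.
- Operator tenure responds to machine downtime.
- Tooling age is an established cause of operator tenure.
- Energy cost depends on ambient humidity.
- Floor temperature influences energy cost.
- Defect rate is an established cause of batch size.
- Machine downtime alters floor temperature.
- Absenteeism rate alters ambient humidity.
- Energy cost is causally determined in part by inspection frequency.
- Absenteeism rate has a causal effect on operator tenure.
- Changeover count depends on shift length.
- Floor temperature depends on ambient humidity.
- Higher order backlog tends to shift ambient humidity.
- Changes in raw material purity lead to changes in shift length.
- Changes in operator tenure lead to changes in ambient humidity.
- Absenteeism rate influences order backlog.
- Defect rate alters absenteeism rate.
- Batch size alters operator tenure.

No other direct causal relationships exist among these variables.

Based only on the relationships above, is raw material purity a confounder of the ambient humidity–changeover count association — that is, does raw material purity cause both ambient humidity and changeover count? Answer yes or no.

Raw material purity has a causal path to ambient humidity (raw material purity → operator tenure → ambient humidity) and to changeover count (raw material purity → shift length → changeover count), so it is a common cause of both — a confounder.

yes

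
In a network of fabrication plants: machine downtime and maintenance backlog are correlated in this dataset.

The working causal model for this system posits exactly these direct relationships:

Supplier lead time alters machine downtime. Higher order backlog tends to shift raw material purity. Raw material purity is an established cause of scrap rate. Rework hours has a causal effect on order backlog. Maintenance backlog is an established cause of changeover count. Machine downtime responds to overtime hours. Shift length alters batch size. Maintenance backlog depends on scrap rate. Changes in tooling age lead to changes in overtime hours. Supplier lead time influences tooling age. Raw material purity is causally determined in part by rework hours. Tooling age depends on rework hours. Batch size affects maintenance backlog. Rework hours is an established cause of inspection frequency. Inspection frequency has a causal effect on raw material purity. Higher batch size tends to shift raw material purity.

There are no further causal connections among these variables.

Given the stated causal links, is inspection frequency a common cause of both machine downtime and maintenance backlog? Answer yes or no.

Inspection frequency has no stated causal path to machine downtime. A confounder must cause both variables, so inspection frequency does not qualify.

no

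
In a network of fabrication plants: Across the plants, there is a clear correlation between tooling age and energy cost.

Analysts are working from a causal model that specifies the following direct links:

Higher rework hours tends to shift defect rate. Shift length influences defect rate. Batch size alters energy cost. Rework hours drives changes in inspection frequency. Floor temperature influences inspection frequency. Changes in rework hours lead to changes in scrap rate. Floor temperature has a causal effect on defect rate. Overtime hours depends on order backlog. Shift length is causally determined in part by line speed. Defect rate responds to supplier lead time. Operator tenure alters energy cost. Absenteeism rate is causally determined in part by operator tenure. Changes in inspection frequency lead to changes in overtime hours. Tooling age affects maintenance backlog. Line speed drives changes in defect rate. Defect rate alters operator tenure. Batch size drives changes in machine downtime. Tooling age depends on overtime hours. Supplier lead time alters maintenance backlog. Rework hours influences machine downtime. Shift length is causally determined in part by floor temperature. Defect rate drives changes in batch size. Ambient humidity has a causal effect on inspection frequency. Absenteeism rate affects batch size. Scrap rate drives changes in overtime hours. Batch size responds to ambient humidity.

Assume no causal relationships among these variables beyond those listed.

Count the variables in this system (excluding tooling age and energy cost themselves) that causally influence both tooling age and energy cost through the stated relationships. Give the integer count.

The common causes are: ambient humidity (to tooling age via ambient humidity → inspection frequency → overtime hours → tooling age; to energy cost via ambient humidity → batch size → energy cost); floor temperature (to tooling age via floor temperature → inspection frequency → overtime hours → tooling age; to energy cost via floor temperature → defect rate → operator tenure → energy cost); rework hours (to tooling age via rework hours → scrap rate → overtime hours → tooling age; to energy cost via rework hours → defect rate → operator tenure → energy cost).
Every other variable lacks a causal path to at least one of tooling age and energy cost.

3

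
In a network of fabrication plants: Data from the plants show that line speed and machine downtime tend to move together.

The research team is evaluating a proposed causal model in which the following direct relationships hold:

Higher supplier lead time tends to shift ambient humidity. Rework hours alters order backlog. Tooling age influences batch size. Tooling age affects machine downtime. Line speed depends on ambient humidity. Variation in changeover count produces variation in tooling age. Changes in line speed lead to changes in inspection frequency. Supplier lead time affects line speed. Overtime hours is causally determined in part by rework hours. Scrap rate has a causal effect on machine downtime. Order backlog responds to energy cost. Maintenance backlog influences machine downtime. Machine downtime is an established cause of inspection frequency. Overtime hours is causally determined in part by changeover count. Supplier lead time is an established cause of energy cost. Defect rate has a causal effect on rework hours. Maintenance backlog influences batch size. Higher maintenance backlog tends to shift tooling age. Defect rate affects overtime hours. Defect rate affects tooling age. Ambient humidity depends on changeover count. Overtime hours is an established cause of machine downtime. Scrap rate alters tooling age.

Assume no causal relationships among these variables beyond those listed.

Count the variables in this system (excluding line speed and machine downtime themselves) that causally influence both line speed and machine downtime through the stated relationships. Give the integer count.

1

The common causes are: changeover count (to line speed via changeover count → ambient humidity → line speed; to machine downtime via changeover count → tooling age → machine downtime).
Every other variable lacks a causal path to at least one of line speed and machine downtime.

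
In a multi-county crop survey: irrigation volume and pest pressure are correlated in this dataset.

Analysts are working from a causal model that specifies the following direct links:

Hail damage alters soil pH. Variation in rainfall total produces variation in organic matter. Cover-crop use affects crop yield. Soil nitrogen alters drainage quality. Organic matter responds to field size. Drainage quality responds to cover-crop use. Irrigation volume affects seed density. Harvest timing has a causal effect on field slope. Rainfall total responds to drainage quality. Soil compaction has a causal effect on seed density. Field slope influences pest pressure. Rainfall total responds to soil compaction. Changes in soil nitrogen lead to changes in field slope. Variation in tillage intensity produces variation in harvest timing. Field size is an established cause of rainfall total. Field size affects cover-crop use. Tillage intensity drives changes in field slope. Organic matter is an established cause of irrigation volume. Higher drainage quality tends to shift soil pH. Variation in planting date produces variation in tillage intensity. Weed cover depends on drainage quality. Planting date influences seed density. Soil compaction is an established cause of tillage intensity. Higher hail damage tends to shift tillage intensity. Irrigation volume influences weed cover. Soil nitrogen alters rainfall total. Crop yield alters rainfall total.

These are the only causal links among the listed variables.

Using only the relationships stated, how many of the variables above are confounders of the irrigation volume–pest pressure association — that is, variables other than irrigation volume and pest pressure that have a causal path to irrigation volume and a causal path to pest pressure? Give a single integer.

2

The common causes are: soil compaction (to irrigation volume via soil compaction → rainfall total → organic matter → irrigation volume; to pest pressure via soil compaction → tillage intensity → field slope → pest pressure); soil nitrogen (to irrigation volume via soil nitrogen → rainfall total → organic matter → irrigation volume; to pest pressure via soil nitrogen → field slope → pest pressure).
Every other variable lacks a causal path to at least one of irrigation volume and pest pressure.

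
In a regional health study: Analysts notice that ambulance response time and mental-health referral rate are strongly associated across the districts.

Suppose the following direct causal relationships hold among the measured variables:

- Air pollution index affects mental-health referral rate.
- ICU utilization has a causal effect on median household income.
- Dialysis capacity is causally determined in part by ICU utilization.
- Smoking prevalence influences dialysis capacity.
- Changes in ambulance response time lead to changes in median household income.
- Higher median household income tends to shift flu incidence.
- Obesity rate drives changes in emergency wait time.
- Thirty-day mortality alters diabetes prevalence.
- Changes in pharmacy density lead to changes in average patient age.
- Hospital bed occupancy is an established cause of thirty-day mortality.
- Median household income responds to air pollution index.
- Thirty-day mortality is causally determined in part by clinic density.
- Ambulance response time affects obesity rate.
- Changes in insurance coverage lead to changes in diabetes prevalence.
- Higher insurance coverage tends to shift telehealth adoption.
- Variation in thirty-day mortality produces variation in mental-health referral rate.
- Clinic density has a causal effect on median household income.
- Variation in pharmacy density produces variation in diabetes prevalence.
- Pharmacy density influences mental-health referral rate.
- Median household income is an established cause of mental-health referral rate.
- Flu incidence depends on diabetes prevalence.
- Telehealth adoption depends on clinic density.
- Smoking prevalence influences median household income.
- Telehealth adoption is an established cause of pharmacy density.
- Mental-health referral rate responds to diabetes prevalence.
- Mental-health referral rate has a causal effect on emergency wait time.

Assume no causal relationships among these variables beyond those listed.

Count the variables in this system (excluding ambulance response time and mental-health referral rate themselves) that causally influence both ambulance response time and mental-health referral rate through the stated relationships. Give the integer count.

No listed variable has a causal path to both ambulance response time and mental-health referral rate, so there are no common causes.

0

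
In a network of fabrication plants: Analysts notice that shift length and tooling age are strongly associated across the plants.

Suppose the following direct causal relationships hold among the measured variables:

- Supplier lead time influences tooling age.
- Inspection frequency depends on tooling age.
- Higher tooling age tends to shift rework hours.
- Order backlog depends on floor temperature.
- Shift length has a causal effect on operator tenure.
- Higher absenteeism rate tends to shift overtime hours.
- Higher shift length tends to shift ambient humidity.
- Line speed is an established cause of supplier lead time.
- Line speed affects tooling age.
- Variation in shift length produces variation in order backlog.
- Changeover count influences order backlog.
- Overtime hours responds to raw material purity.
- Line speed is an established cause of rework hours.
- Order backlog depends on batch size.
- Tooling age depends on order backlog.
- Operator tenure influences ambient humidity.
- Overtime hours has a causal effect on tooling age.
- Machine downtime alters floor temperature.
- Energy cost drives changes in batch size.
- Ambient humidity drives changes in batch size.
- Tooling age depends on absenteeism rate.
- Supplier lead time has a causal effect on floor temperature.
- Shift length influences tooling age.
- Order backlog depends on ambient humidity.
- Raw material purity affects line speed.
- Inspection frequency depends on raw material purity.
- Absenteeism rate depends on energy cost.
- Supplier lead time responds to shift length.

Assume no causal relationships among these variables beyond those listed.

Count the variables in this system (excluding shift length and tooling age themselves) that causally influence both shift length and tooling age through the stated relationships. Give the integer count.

No listed variable has a causal path to both shift length and tooling age, so there are no common causes.

0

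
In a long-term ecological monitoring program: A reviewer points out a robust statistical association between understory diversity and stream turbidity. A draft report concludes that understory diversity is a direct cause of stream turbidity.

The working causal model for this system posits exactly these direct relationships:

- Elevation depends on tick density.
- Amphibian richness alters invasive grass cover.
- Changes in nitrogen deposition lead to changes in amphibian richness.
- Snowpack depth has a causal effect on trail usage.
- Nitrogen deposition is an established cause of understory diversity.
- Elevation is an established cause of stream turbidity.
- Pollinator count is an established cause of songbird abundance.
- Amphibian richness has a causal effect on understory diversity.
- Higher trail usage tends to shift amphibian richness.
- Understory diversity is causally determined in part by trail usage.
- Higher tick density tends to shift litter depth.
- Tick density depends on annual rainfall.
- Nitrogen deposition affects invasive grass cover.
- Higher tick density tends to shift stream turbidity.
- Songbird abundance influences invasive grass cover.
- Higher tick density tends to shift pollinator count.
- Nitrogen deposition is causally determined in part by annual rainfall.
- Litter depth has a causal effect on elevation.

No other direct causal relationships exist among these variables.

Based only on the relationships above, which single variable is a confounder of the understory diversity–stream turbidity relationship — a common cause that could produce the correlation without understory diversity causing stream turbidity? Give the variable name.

Annual rainfall has a causal path to understory diversity (annual rainfall → nitrogen deposition → understory diversity) and a separate causal path to stream turbidity (annual rainfall → tick density → stream turbidity), so it is a common cause of both.
No stated relationship gives understory diversity a causal route to stream turbidity, so the correlation is explained by the shared upstream cause rather than a direct effect.

annual rainfall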